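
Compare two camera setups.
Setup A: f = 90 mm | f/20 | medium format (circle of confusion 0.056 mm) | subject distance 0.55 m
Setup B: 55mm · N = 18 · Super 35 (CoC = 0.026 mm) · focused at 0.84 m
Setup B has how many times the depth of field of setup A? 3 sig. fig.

Setup A: H = 90²/(20×0.056) + 90 ≈ 7322.1 mm; DoF = Df − Dn = 587.359 − 517.109 ≈ 70.250 mm.
Setup B: H = 55²/(18×0.026) + 55 ≈ 6518.7 mm; DoF = Df − Dn = 956.12 − 749.03 ≈ 207.09 mm.
Ratio = 207.09 / 70.250 ≈ 2.95.

2.95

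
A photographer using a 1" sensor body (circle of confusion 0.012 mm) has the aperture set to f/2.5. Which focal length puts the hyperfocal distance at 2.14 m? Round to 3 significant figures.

8.00 mm

From H = f²/(N·c) + f, with f ≪ H: f ≈ √(H·N·c) = √(2140 × 2.5 × 0.012) = √64.200 ≈ 8.012 mm.
Exact: f² + N·c·f − N·c·H = 0 ⇒ f = (−N·c + √((N·c)² + 4·N·c·H))/2 = (−0.03 + √256.80)/2 ≈ 7.9975 mm ≈ 8.00 mm.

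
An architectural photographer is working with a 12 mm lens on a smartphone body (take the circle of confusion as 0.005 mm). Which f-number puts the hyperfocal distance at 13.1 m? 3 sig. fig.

Rearrange H = f²/(N·c) + f for N: N = f² / ((H − f)·c).
N = 12² / ((13100 − 12) × 0.005) = 144 / 65.44 ≈ 2.20.

f/2.20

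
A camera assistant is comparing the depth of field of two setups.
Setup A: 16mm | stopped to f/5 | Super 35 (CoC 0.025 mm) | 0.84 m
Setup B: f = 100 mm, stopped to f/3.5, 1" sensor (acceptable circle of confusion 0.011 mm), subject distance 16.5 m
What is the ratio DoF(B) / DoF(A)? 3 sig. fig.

2.59

Setup A: H = 16²/(5×0.025) + 16 ≈ 2064.0 mm; DoF = Df − Dn = 1405.49 − 599.00 ≈ 806.49 mm.
Setup B: H = 100²/(3.5×0.011) + 100 ≈ 259840.3 mm; DoF = Df − Dn = 17612.0 − 15520.1 ≈ 2091.9 mm.
Ratio = 2091.9 / 806.49 ≈ 2.59.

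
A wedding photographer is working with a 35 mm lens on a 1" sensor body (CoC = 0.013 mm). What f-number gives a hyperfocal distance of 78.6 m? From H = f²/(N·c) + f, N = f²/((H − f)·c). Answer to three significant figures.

Rearrange H = f²/(N·c) + f for N: N = f² / ((H − f)·c).
N = 35² / ((78600 − 35) × 0.013) = 1225 / 1021 ≈ 1.20.

f/1.20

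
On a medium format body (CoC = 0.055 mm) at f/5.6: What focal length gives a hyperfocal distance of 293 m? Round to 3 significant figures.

From H = f²/(N·c) + f, with f ≪ H: f ≈ √(H·N·c) = √(293000 × 5.6 × 0.055) = √90244 ≈ 300.4 mm.
The +f correction barely moves this — solving exactly, f² + N·c·f − N·c·H = 0 ⇒ f = (−N·c + √((N·c)² + 4·N·c·H))/2 = (−0.308 + √360976)/2 ≈ 300.25 mm, so f ≈ 300 mm.

300 mm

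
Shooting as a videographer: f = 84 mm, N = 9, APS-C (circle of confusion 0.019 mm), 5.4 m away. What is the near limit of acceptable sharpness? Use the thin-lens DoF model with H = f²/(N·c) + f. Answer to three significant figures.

Hyperfocal distance H = f²/(N·c) + f = 84²/(9 × 0.019) + 84 = 7056/0.171 + 84 ≈ 41347.2 mm ≈ 41.35 m.
Near limit Dn = s·(H − f)/(H + s − 2f) = 5400 × (41347.2 − 84) / (41347.2 + 5400 − 2 × 84) = 5400 × 41263.2 / 46579.2 ≈ 4783.7 mm ≈ 4.78 m.

4.78 m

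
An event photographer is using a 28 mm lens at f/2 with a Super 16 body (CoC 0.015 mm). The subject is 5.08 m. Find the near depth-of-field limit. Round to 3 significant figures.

Hyperfocal distance H = f²/(N·c) + f = 28²/(2 × 0.015) + 28 = 784/0.03 + 28 ≈ 26161.3 mm ≈ 26.16 m.
Near limit Dn = s·(H − f)/(H + s − 2f) = 5080 × (26161.3 − 28) / (26161.3 + 5080 − 2 × 28) = 5080 × 26133.3 / 31185.3 ≈ 4257.0 mm ≈ 4.26 m.

4.26 m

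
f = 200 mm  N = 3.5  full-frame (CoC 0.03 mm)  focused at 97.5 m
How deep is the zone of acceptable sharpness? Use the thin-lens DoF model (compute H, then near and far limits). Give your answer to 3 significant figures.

53.3 m

Hyperfocal distance H = f²/(N·c) + f = 200²/(3.5 × 0.03) + 200 = 40000/0.105 + 200 ≈ 381152.4 mm ≈ 381.2 m.
Near limit Dn = s·(H − f)/(H + s − 2f) = 97500 × (381152.4 − 200) / (381152.4 + 97500 − 2 × 200) = 97500 × 380952.4 / 478252.4 ≈ 77664 mm.
Far limit Df = s·(H − f)/(H − s) = 97500 × (381152.4 − 200) / (381152.4 − 97500) = 97500 × 380952.4 / 283652.4 ≈ 130945 mm.
Depth of field = Df − Dn = 130945 − 77664 ≈ 53281 mm ≈ 53.3 m.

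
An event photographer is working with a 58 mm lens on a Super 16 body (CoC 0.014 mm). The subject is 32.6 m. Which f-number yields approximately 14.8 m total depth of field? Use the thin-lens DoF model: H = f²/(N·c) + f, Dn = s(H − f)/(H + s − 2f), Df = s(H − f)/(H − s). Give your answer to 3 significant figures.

f/1.60

Write h = H − f = f²/(N·c). The thin-lens limits are Dn = s·h/(h + (s−f)) and Df = s·h/(h − (s−f)), so DoF = Df − Dn = 2·s·(s−f)·h / (h² − (s−f)²).
That is a quadratic in h: DoF·h² − 2·s·(s−f)·h − DoF·(s−f)² = 0 ⇒ h = (s−f)·(s + √(s² + DoF²)) / DoF = 32542 × (32600 + √(32600² + 14800²)) / 14800 = 32542 × (32600 + 35802.2) / 14800 ≈ 150402 mm.
Then N = f²/(c·h) = 58² / (0.014 × 150402) = 3364 / 2105.6 ≈ 1.60.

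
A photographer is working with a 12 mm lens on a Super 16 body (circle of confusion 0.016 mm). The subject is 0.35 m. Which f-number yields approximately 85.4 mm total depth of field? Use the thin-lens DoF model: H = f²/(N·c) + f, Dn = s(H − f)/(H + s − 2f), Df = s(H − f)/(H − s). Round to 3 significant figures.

Write h = H − f = f²/(N·c). The thin-lens limits are Dn = s·h/(h + (s−f)) and Df = s·h/(h − (s−f)), so DoF = Df − Dn = 2·s·(s−f)·h / (h² − (s−f)²).
That is a quadratic in h: DoF·h² − 2·s·(s−f)·h − DoF·(s−f)² = 0 ⇒ h = (s−f)·(s + √(s² + DoF²)) / DoF = 338 × (350 + √(350² + 85.4²)) / 85.4 = 338 × (350 + 360.268) / 85.4 ≈ 2811.1 mm.
Then N = f²/(c·h) = 12² / (0.016 × 2811.1) = 144 / 44.978 ≈ 3.20.

f/3.20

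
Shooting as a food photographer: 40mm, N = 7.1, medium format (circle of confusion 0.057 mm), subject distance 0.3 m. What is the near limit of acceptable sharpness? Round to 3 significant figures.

Hyperfocal distance H = f²/(N·c) + f = 40²/(7.1 × 0.057) + 40 = 1600/0.4047 + 40 ≈ 3993.5 mm ≈ 3.994 m.
Near limit Dn = s·(H − f)/(H + s − 2f) = 300 × (3993.5 − 40) / (3993.5 + 300 − 2 × 40) = 300 × 3953.5 / 4213.5 ≈ 281.49 mm.

281 mm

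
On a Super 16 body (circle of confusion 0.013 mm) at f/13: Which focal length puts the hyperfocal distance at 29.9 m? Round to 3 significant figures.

From H = f²/(N·c) + f, with f ≪ H: f ≈ √(H·N·c) = √(29900 × 13 × 0.013) = √5053.1 ≈ 71.09 mm.
Exact: f² + N·c·f − N·c·H = 0 ⇒ f = (−N·c + √((N·c)² + 4·N·c·H))/2 = (−0.169 + √20212)/2 ≈ 71.001 mm ≈ 71.0 mm.

71.0 mm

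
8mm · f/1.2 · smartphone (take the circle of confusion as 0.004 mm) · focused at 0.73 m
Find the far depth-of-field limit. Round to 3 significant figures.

Hyperfocal distance H = f²/(N·c) + f = 8²/(1.2 × 0.004) + 8 = 64/0.0048 + 8 ≈ 13341.3 mm ≈ 13.34 m.
Far limit Df = s·(H − f)/(H − s) = 730 × (13341.3 − 8) / (13341.3 − 730) = 730 × 13333.3 / 12611.3 ≈ 771.79 mm ≈ 0.772 m.

0.772 m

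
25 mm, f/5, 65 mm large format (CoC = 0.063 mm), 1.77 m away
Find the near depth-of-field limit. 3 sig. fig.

0.942 m

Hyperfocal distance H = f²/(N·c) + f = 25²/(5 × 0.063) + 25 = 625/0.315 + 25 ≈ 2009.1 mm ≈ 2.009 m.
Near limit Dn = s·(H − f)/(H + s − 2f) = 1770 × (2009.1 − 25) / (2009.1 + 1770 − 2 × 25) = 1770 × 1984.1 / 3729.1 ≈ 941.75 mm ≈ 0.942 m.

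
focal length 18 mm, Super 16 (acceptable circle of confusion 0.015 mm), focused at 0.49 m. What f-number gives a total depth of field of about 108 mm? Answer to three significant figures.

f/4.98

Write h = H − f = f²/(N·c). The thin-lens limits are Dn = s·h/(h + (s−f)) and Df = s·h/(h − (s−f)), so DoF = Df − Dn = 2·s·(s−f)·h / (h² − (s−f)²).
That is a quadratic in h: DoF·h² − 2·s·(s−f)·h − DoF·(s−f)² = 0 ⇒ h = (s−f)·(s + √(s² + DoF²)) / DoF = 472 × (490 + √(490² + 108²)) / 108 = 472 × (490 + 501.761) / 108 ≈ 4334.4 mm.
Then N = f²/(c·h) = 18² / (0.015 × 4334.4) = 324 / 65.015 ≈ 4.98.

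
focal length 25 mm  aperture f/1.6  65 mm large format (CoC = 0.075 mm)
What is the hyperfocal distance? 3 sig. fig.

Hyperfocal distance H = f²/(N·c) + f = 25²/(1.6 × 0.075) + 25 = 625/0.12 + 25 ≈ 5233.3 mm ≈ 5.23 m.

5.23 m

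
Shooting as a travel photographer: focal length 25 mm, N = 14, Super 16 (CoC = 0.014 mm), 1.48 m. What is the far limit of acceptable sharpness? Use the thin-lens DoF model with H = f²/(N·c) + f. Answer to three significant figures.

2.72 m

Hyperfocal distance H = f²/(N·c) + f = 25²/(14 × 0.014) + 25 = 625/0.196 + 25 ≈ 3213.8 mm ≈ 3.214 m.
Far limit Df = s·(H − f)/(H − s) = 1480 × (3213.8 − 25) / (3213.8 − 1480) = 1480 × 3188.8 / 1733.8 ≈ 2722.0 mm ≈ 2.72 m.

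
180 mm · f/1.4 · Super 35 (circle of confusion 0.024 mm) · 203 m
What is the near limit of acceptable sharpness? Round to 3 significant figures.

168 m

Hyperfocal distance H = f²/(N·c) + f = 180²/(1.4 × 0.024) + 180 = 32400/0.0336 + 180 ≈ 964465.7 mm ≈ 964.5 m.
Near limit Dn = s·(H − f)/(H + s − 2f) = 203000 × (964465.7 − 180) / (964465.7 + 203000 − 2 × 180) = 203000 × 964285.7 / 1167105.7 ≈ 167723 mm ≈ 168 m.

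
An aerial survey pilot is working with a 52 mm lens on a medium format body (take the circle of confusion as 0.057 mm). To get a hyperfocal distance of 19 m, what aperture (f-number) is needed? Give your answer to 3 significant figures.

Rearrange H = f²/(N·c) + f for N: N = f² / ((H − f)·c).
N = 52² / ((19000 − 52) × 0.057) = 2704 / 1080 ≈ 2.50.

f/2.50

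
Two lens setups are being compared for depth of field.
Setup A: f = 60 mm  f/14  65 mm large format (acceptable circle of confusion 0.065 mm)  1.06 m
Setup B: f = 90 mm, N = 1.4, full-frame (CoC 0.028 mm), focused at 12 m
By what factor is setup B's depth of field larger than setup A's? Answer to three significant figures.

2.42

Setup A: H = 60²/(14×0.065) + 60 ≈ 4016.0 mm; DoF = Df − Dn = 1418.59 − 846.12 ≈ 572.47 mm.
Setup B: H = 90²/(1.4×0.028) + 90 ≈ 206722.7 mm; DoF = Df − Dn = 12734.0 − 11346.0 ≈ 1388.0 mm.
Ratio = 1388.0 / 572.47 ≈ 2.42.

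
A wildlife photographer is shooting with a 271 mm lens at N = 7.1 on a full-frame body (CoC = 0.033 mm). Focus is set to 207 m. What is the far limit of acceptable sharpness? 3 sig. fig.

608 m

Hyperfocal distance H = f²/(N·c) + f = 271²/(7.1 × 0.033) + 271 = 73441/0.2343 + 271 ≈ 313719.6 mm ≈ 313.7 m.
Far limit Df = s·(H − f)/(H − s) = 207000 × (313719.6 − 271) / (313719.6 − 207000) = 207000 × 313448.6 / 106719.6 ≈ 607985 mm ≈ 608 m.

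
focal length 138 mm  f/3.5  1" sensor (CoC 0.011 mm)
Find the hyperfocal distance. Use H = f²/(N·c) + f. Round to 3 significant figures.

Hyperfocal distance H = f²/(N·c) + f = 138²/(3.5 × 0.011) + 138 = 19044/0.0385 + 138 ≈ 494787.4 mm ≈ 495 m.

495 m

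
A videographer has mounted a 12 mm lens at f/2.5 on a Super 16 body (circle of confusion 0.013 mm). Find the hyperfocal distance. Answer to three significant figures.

Hyperfocal distance H = f²/(N·c) + f = 12²/(2.5 × 0.013) + 12 = 144/0.0325 + 12 ≈ 4442.8 mm ≈ 4.44 m.

4.44 m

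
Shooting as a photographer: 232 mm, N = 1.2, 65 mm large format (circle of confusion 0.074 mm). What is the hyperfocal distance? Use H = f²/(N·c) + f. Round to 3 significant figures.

Hyperfocal distance H = f²/(N·c) + f = 232²/(1.2 × 0.074) + 232 = 53824/0.0888 + 232 ≈ 606358.1 mm ≈ 606 m.

606 m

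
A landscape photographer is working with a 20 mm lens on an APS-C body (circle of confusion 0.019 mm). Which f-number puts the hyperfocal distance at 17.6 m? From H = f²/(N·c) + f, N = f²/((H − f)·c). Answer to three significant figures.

f/1.20

Rearrange H = f²/(N·c) + f for N: N = f² / ((H − f)·c).
N = 20² / ((17600 − 20) × 0.019) = 400 / 334.0 ≈ 1.20.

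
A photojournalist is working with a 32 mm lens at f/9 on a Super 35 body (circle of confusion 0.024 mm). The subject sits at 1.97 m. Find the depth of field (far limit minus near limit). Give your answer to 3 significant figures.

Hyperfocal distance H = f²/(N·c) + f = 32²/(9 × 0.024) + 32 = 1024/0.216 + 32 ≈ 4772.7 mm ≈ 4.773 m.
Near limit Dn = s·(H − f)/(H + s − 2f) = 1970 × (4772.7 − 32) / (4772.7 + 1970 − 2 × 32) = 1970 × 4740.7 / 6678.7 ≈ 1398.4 mm.
Far limit Df = s·(H − f)/(H − s) = 1970 × (4772.7 − 32) / (4772.7 − 1970) = 1970 × 4740.7 / 2802.7 ≈ 3332.2 mm.
Depth of field = Df − Dn = 3332.2 − 1398.4 ≈ 1933.8 mm ≈ 1.93 m.

1.93 m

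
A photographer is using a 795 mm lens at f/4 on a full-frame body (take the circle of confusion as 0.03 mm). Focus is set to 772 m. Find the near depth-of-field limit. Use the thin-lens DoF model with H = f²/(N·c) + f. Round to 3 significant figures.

Hyperfocal distance H = f²/(N·c) + f = 795²/(4 × 0.03) + 795 = 632025/0.12 + 795 ≈ 5267670.0 mm ≈ 5268 m.
Near limit Dn = s·(H − f)/(H + s − 2f) = 772000 × (5267670.0 − 795) / (5267670.0 + 772000 − 2 × 795) = 772000 × 5266875.0 / 6038080.0 ≈ 673397 mm ≈ 673 m.

673 m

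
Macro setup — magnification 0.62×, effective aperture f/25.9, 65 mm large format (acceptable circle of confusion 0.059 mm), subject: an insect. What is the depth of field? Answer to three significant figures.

At magnification m, DoF ≈ 2·N_eff·c/m² = 2 × 25.9 × 0.059 / 0.62² = 3.056 / 0.3844 ≈ 7.95 mm.

7.95 mm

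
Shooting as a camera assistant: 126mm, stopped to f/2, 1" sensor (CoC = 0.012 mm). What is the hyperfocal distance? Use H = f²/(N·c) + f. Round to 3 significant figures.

662 m

Hyperfocal distance H = f²/(N·c) + f = 126²/(2 × 0.012) + 126 = 15876/0.024 + 126 ≈ 661626.0 mm ≈ 662 m.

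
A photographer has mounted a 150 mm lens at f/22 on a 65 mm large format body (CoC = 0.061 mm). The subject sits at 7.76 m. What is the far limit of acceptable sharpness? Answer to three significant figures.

14.2 m

Hyperfocal distance H = f²/(N·c) + f = 150²/(22 × 0.061) + 150 = 22500/1.342 + 150 ≈ 16916.0 mm ≈ 16.92 m.
Far limit Df = s·(H − f)/(H − s) = 7760 × (16916.0 − 150) / (16916.0 − 7760) = 7760 × 16766.0 / 9156.0 ≈ 14210 mm ≈ 14.2 m.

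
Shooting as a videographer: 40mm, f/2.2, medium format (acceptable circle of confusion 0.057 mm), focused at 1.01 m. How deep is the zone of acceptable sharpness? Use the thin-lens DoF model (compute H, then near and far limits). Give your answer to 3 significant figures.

154 mm

Hyperfocal distance H = f²/(N·c) + f = 40²/(2.2 × 0.057) + 40 = 1600/0.1254 + 40 ≈ 12799.2 mm ≈ 12.80 m.
Near limit Dn = s·(H − f)/(H + s − 2f) = 1010 × (12799.2 − 40) / (12799.2 + 1010 − 2 × 40) = 1010 × 12759.2 / 13729.2 ≈ 938.64 mm.
Far limit Df = s·(H − f)/(H − s) = 1010 × (12799.2 − 40) / (12799.2 − 1010) = 1010 × 12759.2 / 11789.2 ≈ 1093.10 mm.
Depth of field = Df − Dn = 1093.10 − 938.64 ≈ 154.46 mm.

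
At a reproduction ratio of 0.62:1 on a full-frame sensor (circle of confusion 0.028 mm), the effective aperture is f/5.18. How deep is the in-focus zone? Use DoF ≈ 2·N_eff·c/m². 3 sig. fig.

0.755 mm

At magnification m, DoF ≈ 2·N_eff·c/m² = 2 × 5.18 × 0.028 / 0.62² = 0.2901 / 0.3844 ≈ 0.755 mm.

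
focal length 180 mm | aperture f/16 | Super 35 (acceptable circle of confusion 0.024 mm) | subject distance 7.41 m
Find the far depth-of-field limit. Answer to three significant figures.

8.10 m

Hyperfocal distance H = f²/(N·c) + f = 180²/(16 × 0.024) + 180 = 32400/0.384 + 180 ≈ 84555.0 mm ≈ 84.56 m.
Far limit Df = s·(H − f)/(H − s) = 7410 × (84555.0 − 180) / (84555.0 − 7410) = 7410 × 84375.0 / 77145.0 ≈ 8104.5 mm ≈ 8.10 m.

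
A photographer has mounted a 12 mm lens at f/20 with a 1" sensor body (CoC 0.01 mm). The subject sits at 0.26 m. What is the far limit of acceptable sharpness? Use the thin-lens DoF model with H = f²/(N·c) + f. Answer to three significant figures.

Hyperfocal distance H = f²/(N·c) + f = 12²/(20 × 0.01) + 12 = 144/0.2 + 12 ≈ 732.0 mm ≈ 0.732 m.
Far limit Df = s·(H − f)/(H − s) = 260 × (732.0 − 12) / (732.0 − 260) = 260 × 720.0 / 472.0 ≈ 396.61 mm.

397 mm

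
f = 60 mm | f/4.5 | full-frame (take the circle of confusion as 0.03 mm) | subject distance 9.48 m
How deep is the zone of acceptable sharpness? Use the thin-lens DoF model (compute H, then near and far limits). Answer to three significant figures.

Hyperfocal distance H = f²/(N·c) + f = 60²/(4.5 × 0.03) + 60 = 3600/0.135 + 60 ≈ 26726.7 mm ≈ 26.73 m.
Near limit Dn = s·(H − f)/(H + s − 2f) = 9480 × (26726.7 − 60) / (26726.7 + 9480 − 2 × 60) = 9480 × 26666.7 / 36086.7 ≈ 7005.4 mm.
Far limit Df = s·(H − f)/(H − s) = 9480 × (26726.7 − 60) / (26726.7 − 9480) = 9480 × 26666.7 / 17246.7 ≈ 14657.9 mm.
Depth of field = Df − Dn = 14657.9 − 7005.4 ≈ 7652.5 mm ≈ 7.65 m.

7.65 m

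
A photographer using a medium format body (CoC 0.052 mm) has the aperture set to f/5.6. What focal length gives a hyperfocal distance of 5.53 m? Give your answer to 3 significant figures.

From H = f²/(N·c) + f, with f ≪ H: f ≈ √(H·N·c) = √(5530 × 5.6 × 0.052) = √1610.3 ≈ 40.13 mm.
Exact: f² + N·c·f − N·c·H = 0 ⇒ f = (−N·c + √((N·c)² + 4·N·c·H))/2 = (−0.2912 + √6441.4)/2 ≈ 39.984 mm ≈ 40.0 mm.

40.0 mm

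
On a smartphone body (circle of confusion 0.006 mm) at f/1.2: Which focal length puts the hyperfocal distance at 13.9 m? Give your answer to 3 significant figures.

10.0 mm

From H = f²/(N·c) + f, with f ≪ H: f ≈ √(H·N·c) = √(13900 × 1.2 × 0.006) = √100.08 ≈ 10.00 mm.
The +f correction barely moves this — solving exactly, f² + N·c·f − N·c·H = 0 ⇒ f = (−N·c + √((N·c)² + 4·N·c·H))/2 = (−0.0072 + √400.32)/2 ≈ 10.000 mm, so f ≈ 10.0 mm.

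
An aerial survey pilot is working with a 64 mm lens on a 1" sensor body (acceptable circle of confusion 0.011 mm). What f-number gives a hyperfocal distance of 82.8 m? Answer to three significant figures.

f/4.50

Rearrange H = f²/(N·c) + f for N: N = f² / ((H − f)·c).
N = 64² / ((82800 − 64) × 0.011) = 4096 / 910.1 ≈ 4.50.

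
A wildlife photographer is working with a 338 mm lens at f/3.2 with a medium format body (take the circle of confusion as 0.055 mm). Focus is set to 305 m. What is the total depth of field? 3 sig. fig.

367 m

Hyperfocal distance H = f²/(N·c) + f = 338²/(3.2 × 0.055) + 338 = 114244/0.176 + 338 ≈ 649451.6 mm ≈ 649.5 m.
Near limit Dn = s·(H − f)/(H + s − 2f) = 305000 × (649451.6 − 338) / (649451.6 + 305000 − 2 × 338) = 305000 × 649113.6 / 953775.6 ≈ 207575 mm.
Far limit Df = s·(H − f)/(H − s) = 305000 × (649451.6 − 338) / (649451.6 − 305000) = 305000 × 649113.6 / 344451.6 ≈ 574768 mm.
Depth of field = Df − Dn = 574768 − 207575 ≈ 367193 mm ≈ 367 m.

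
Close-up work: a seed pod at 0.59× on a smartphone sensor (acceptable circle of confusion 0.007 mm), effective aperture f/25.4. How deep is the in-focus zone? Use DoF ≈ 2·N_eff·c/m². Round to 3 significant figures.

At magnification m, DoF ≈ 2·N_eff·c/m² = 2 × 25.4 × 0.007 / 0.59² = 0.3556 / 0.3481 ≈ 1.02 mm.

1.02 mm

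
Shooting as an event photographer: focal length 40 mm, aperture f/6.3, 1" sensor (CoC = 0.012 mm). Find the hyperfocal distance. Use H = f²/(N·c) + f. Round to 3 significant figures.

Hyperfocal distance H = f²/(N·c) + f = 40²/(6.3 × 0.012) + 40 = 1600/0.0756 + 40 ≈ 21204.0 mm ≈ 21.2 m.

21.2 m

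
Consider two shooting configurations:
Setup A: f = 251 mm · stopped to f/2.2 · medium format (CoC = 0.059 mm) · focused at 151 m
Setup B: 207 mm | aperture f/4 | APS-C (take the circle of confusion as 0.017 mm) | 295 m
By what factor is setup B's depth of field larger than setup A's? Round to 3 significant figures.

Setup A: H = 251²/(2.2×0.059) + 251 ≈ 485620.8 mm; DoF = Df − Dn = 219027 − 115216 ≈ 103811 mm.
Setup B: H = 207²/(4×0.017) + 207 ≈ 630339.4 mm; DoF = Df − Dn = 554331 − 200977 ≈ 353354 mm.
Ratio = 353354 / 103811 ≈ 3.40.

3.40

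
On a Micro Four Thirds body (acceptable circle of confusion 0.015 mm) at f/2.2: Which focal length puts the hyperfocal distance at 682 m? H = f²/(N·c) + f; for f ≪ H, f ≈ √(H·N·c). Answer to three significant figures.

150 mm

From H = f²/(N·c) + f, with f ≪ H: f ≈ √(H·N·c) = √(682000 × 2.2 × 0.015) = √22506 ≈ 150.0 mm.
The +f correction barely moves this — solving exactly, f² + N·c·f − N·c·H = 0 ⇒ f = (−N·c + √((N·c)² + 4·N·c·H))/2 = (−0.033 + √90024)/2 ≈ 150.00 mm, so f ≈ 150 mm.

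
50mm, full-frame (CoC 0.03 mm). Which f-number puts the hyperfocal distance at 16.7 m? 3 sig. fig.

Rearrange H = f²/(N·c) + f for N: N = f² / ((H − f)·c).
N = 50² / ((16700 − 50) × 0.03) = 2500 / 499.5 ≈ 5.01.

f/5.01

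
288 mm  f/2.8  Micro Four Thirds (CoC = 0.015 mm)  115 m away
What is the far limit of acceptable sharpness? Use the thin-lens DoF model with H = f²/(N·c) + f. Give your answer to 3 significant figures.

Hyperfocal distance H = f²/(N·c) + f = 288²/(2.8 × 0.015) + 288 = 82944/0.042 + 288 ≈ 1975145.1 mm ≈ 1975 m.
Far limit Df = s·(H − f)/(H − s) = 115000 × (1975145.1 − 288) / (1975145.1 − 115000) = 115000 × 1974857.1 / 1860145.1 ≈ 122092 mm ≈ 122 m.

122 m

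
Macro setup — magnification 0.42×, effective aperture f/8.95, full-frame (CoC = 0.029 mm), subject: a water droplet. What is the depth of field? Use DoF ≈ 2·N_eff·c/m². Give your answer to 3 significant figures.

2.94 mm

At magnification m, DoF ≈ 2·N_eff·c/m² = 2 × 8.95 × 0.029 / 0.42² = 0.5191 / 0.1764 ≈ 2.94 mm.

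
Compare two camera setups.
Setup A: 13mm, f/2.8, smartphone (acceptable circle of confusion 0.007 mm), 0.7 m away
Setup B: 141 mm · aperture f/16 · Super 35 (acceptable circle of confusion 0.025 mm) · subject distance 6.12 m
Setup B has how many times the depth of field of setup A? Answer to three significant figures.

Setup A: H = 13²/(2.8×0.007) + 13 ≈ 8635.4 mm; DoF = Df − Dn = 760.60 − 648.34 ≈ 112.26 mm.
Setup B: H = 141²/(16×0.025) + 141 ≈ 49843.5 mm; DoF = Df − Dn = 6956.9 − 5462.8 ≈ 1494.1 mm.
Ratio = 1494.1 / 112.26 ≈ 13.3.

13.3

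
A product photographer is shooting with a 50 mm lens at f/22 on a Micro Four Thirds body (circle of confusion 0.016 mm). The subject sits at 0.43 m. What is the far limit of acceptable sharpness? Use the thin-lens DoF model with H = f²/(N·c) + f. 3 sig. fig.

454 mm

Hyperfocal distance H = f²/(N·c) + f = 50²/(22 × 0.016) + 50 = 2500/0.352 + 50 ≈ 7152.3 mm ≈ 7.152 m.
Far limit Df = s·(H − f)/(H − s) = 430 × (7152.3 − 50) / (7152.3 − 430) = 430 × 7102.3 / 6722.3 ≈ 454.31 mm.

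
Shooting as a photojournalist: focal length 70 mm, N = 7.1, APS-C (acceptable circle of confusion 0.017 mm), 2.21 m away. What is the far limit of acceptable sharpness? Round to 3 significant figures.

2.33 m

Hyperfocal distance H = f²/(N·c) + f = 70²/(7.1 × 0.017) + 70 = 4900/0.1207 + 70 ≈ 40666.5 mm ≈ 40.67 m.
Far limit Df = s·(H − f)/(H − s) = 2210 × (40666.5 − 70) / (40666.5 − 2210) = 2210 × 40596.5 / 38456.5 ≈ 2333.0 mm ≈ 2.33 m.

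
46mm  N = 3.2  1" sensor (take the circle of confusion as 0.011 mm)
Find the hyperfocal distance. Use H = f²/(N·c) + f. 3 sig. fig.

60.2 m

Hyperfocal distance H = f²/(N·c) + f = 46²/(3.2 × 0.011) + 46 = 2116/0.0352 + 46 ≈ 60159.6 mm ≈ 60.2 m.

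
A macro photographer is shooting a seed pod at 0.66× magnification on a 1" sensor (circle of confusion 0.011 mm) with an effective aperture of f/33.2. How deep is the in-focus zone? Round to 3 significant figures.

At magnification m, DoF ≈ 2·N_eff·c/m² = 2 × 33.2 × 0.011 / 0.66² = 0.7304 / 0.4356 ≈ 1.68 mm.

1.68 mm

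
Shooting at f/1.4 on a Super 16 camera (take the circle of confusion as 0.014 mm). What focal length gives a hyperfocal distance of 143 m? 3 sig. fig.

From H = f²/(N·c) + f, with f ≪ H: f ≈ √(H·N·c) = √(143000 × 1.4 × 0.014) = √2802.8 ≈ 52.94 mm.
The +f correction barely moves this — solving exactly, f² + N·c·f − N·c·H = 0 ⇒ f = (−N·c + √((N·c)² + 4·N·c·H))/2 = (−0.0196 + √11211)/2 ≈ 52.932 mm, so f ≈ 52.9 mm.

52.9 mm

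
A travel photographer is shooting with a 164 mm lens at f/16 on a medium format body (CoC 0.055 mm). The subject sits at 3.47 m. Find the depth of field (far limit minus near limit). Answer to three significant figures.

Hyperfocal distance H = f²/(N·c) + f = 164²/(16 × 0.055) + 164 = 26896/0.88 + 164 ≈ 30727.6 mm ≈ 30.73 m.
Near limit Dn = s·(H − f)/(H + s − 2f) = 3470 × (30727.6 − 164) / (30727.6 + 3470 − 2 × 164) = 3470 × 30563.6 / 33869.6 ≈ 3131.29 mm.
Far limit Df = s·(H − f)/(H − s) = 3470 × (30727.6 − 164) / (30727.6 − 3470) = 3470 × 30563.6 / 27257.6 ≈ 3890.87 mm.
Depth of field = Df − Dn = 3890.87 − 3131.29 ≈ 759.58 mm ≈ 0.760 m.

0.760 m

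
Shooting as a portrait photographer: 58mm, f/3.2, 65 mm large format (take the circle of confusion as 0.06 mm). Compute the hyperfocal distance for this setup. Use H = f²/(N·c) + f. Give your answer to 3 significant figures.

Hyperfocal distance H = f²/(N·c) + f = 58²/(3.2 × 0.06) + 58 = 3364/0.192 + 58 ≈ 17578.8 mm ≈ 17.6 m.

17.6 m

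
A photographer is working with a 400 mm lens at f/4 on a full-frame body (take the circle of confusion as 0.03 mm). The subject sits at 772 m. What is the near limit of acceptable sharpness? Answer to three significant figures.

Hyperfocal distance H = f²/(N·c) + f = 400²/(4 × 0.03) + 400 = 160000/0.12 + 400 ≈ 1333733.3 mm ≈ 1334 m.
Near limit Dn = s·(H − f)/(H + s − 2f) = 772000 × (1333733.3 − 400) / (1333733.3 + 772000 − 2 × 400) = 772000 × 1333333.3 / 2104933.3 ≈ 489010 mm ≈ 489 m.

489 m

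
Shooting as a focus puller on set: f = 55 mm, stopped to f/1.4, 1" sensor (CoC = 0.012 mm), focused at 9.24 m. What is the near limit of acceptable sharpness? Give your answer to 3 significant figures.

8.79 m

Hyperfocal distance H = f²/(N·c) + f = 55²/(1.4 × 0.012) + 55 = 3025/0.0168 + 55 ≈ 180114.5 mm ≈ 180.1 m.
Near limit Dn = s·(H − f)/(H + s − 2f) = 9240 × (180114.5 − 55) / (180114.5 + 9240 − 2 × 55) = 9240 × 180059.5 / 189244.5 ≈ 8791.5 mm ≈ 8.79 m.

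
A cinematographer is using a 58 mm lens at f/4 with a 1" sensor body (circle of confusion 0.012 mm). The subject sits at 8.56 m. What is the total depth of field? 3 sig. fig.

Hyperfocal distance H = f²/(N·c) + f = 58²/(4 × 0.012) + 58 = 3364/0.048 + 58 ≈ 70141.3 mm ≈ 70.14 m.
Near limit Dn = s·(H − f)/(H + s − 2f) = 8560 × (70141.3 − 58) / (70141.3 + 8560 − 2 × 58) = 8560 × 70083.3 / 78585.3 ≈ 7633.9 mm.
Far limit Df = s·(H − f)/(H − s) = 8560 × (70141.3 − 58) / (70141.3 − 8560) = 8560 × 70083.3 / 61581.3 ≈ 9741.8 mm.
Depth of field = Df − Dn = 9741.8 − 7633.9 ≈ 2107.9 mm ≈ 2.11 m.

2.11 m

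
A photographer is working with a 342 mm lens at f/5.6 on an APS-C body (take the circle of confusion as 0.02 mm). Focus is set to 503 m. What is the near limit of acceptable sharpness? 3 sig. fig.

Hyperfocal distance H = f²/(N·c) + f = 342²/(5.6 × 0.02) + 342 = 116964/0.112 + 342 ≈ 1044663.4 mm ≈ 1045 m.
Near limit Dn = s·(H − f)/(H + s − 2f) = 503000 × (1044663.4 − 342) / (1044663.4 + 503000 − 2 × 342) = 503000 × 1044321.4 / 1546979.4 ≈ 339561 mm ≈ 340 m.

340 m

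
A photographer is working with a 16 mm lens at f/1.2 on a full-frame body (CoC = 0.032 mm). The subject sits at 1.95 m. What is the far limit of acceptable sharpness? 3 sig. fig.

2.75 m

Hyperfocal distance H = f²/(N·c) + f = 16²/(1.2 × 0.032) + 16 = 256/0.0384 + 16 ≈ 6682.7 mm ≈ 6.683 m.
Far limit Df = s·(H − f)/(H − s) = 1950 × (6682.7 − 16) / (6682.7 − 1950) = 1950 × 6666.7 / 4732.7 ≈ 2746.9 mm ≈ 2.75 m.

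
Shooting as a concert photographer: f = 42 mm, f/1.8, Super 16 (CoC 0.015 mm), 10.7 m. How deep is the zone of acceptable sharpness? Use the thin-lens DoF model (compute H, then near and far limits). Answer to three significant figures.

Hyperfocal distance H = f²/(N·c) + f = 42²/(1.8 × 0.015) + 42 = 1764/0.027 + 42 ≈ 65375.3 mm ≈ 65.38 m.
Near limit Dn = s·(H − f)/(H + s − 2f) = 10700 × (65375.3 − 42) / (65375.3 + 10700 − 2 × 42) = 10700 × 65333.3 / 75991.3 ≈ 9199.3 mm.
Far limit Df = s·(H − f)/(H − s) = 10700 × (65375.3 − 42) / (65375.3 − 10700) = 10700 × 65333.3 / 54675.3 ≈ 12785.8 mm.
Depth of field = Df − Dn = 12785.8 − 9199.3 ≈ 3586.5 mm ≈ 3.59 m.

3.59 m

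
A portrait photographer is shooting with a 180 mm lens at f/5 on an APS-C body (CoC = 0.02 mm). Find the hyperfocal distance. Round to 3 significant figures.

Hyperfocal distance H = f²/(N·c) + f = 180²/(5 × 0.02) + 180 = 32400/0.1 + 180 ≈ 324180.0 mm ≈ 324 m.

324 m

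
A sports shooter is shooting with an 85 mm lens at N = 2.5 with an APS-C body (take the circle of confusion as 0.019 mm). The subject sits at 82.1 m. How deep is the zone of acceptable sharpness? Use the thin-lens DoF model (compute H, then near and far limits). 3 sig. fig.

125 m

Hyperfocal distance H = f²/(N·c) + f = 85²/(2.5 × 0.019) + 85 = 7225/0.0475 + 85 ≈ 152190.3 mm ≈ 152.2 m.
Near limit Dn = s·(H − f)/(H + s − 2f) = 82100 × (152190.3 − 85) / (152190.3 + 82100 − 2 × 85) = 82100 × 152105.3 / 234120.3 ≈ 53339 mm.
Far limit Df = s·(H − f)/(H − s) = 82100 × (152190.3 − 85) / (152190.3 − 82100) = 82100 × 152105.3 / 70090.3 ≈ 178168 mm.
Depth of field = Df − Dn = 178168 − 53339 ≈ 124829 mm ≈ 125 m.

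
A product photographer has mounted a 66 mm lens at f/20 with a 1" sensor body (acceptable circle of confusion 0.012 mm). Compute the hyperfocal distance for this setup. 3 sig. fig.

Hyperfocal distance H = f²/(N·c) + f = 66²/(20 × 0.012) + 66 = 4356/0.24 + 66 ≈ 18216.0 mm ≈ 18.2 m.

18.2 m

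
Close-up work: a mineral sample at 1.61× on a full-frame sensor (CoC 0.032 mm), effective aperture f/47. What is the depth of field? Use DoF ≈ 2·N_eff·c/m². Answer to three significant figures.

At magnification m, DoF ≈ 2·N_eff·c/m² = 2 × 47 × 0.032 / 1.61² = 3.008 / 2.592 ≈ 1.16 mm.

1.16 mm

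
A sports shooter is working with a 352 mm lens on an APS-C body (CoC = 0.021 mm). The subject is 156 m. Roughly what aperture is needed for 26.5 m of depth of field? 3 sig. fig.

f/3.20

Write h = H − f = f²/(N·c). The thin-lens limits are Dn = s·h/(h + (s−f)) and Df = s·h/(h − (s−f)), so DoF = Df − Dn = 2·s·(s−f)·h / (h² − (s−f)²).
That is a quadratic in h: DoF·h² − 2·s·(s−f)·h − DoF·(s−f)² = 0 ⇒ h = (s−f)·(s + √(s² + DoF²)) / DoF = 155648 × (156000 + √(156000² + 26500²)) / 26500 = 155648 × (156000 + 158235) / 26500 ≈ 1845661 mm.
Then N = f²/(c·h) = 352² / (0.021 × 1845661) = 123904 / 38759 ≈ 3.20.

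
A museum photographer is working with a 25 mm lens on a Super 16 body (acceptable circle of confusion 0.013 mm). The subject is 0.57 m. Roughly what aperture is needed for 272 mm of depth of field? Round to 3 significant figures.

Write h = H − f = f²/(N·c). The thin-lens limits are Dn = s·h/(h + (s−f)) and Df = s·h/(h − (s−f)), so DoF = Df − Dn = 2·s·(s−f)·h / (h² − (s−f)²).
That is a quadratic in h: DoF·h² − 2·s·(s−f)·h − DoF·(s−f)² = 0 ⇒ h = (s−f)·(s + √(s² + DoF²)) / DoF = 545 × (570 + √(570² + 272²)) / 272 = 545 × (570 + 631.573) / 272 ≈ 2407.6 mm.
Then N = f²/(c·h) = 25² / (0.013 × 2407.6) = 625 / 31.298 ≈ 20.

f/20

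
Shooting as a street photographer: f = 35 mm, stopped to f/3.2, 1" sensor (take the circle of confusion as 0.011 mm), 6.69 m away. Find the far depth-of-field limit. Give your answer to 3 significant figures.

Hyperfocal distance H = f²/(N·c) + f = 35²/(3.2 × 0.011) + 35 = 1225/0.0352 + 35 ≈ 34836.1 mm ≈ 34.84 m.
Far limit Df = s·(H − f)/(H − s) = 6690 × (34836.1 − 35) / (34836.1 − 6690) = 6690 × 34801.1 / 28146.1 ≈ 8271.8 mm ≈ 8.27 m.

8.27 m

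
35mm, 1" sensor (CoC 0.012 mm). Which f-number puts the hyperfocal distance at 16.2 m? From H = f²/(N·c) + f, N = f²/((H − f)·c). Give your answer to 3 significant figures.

f/6.32

Rearrange H = f²/(N·c) + f for N: N = f² / ((H − f)·c).
N = 35² / ((16200 − 35) × 0.012) = 1225 / 194.0 ≈ 6.32.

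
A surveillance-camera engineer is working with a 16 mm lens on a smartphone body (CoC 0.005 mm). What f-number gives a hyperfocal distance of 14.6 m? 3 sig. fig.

Rearrange H = f²/(N·c) + f for N: N = f² / ((H − f)·c).
N = 16² / ((14600 − 16) × 0.005) = 256 / 72.92 ≈ 3.51.

f/3.51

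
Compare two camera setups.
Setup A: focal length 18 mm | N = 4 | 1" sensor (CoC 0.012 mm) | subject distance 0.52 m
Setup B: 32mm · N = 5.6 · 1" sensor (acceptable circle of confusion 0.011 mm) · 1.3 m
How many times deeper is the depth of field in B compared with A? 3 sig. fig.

Setup A: H = 18²/(4×0.012) + 18 ≈ 6768.0 mm; DoF = Df − Dn = 561.780 − 484.004 ≈ 77.776 mm.
Setup B: H = 32²/(5.6×0.011) + 32 ≈ 16655.4 mm; DoF = Df − Dn = 1407.35 − 1207.87 ≈ 199.48 mm.
Ratio = 199.48 / 77.776 ≈ 2.56.

2.56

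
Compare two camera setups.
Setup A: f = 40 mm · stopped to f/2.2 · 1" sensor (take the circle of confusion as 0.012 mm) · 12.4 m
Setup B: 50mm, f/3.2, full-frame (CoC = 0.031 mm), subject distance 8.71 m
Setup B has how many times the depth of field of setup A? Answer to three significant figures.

1.29

Setup A: H = 40²/(2.2×0.012) + 40 ≈ 60646.1 mm; DoF = Df − Dn = 15576.7 − 10299.5 ≈ 5277.2 mm.
Setup B: H = 50²/(3.2×0.031) + 50 ≈ 25251.6 mm; DoF = Df − Dn = 13269.9 − 6482.4 ≈ 6787.5 mm.
Ratio = 6787.5 / 5277.2 ≈ 1.29.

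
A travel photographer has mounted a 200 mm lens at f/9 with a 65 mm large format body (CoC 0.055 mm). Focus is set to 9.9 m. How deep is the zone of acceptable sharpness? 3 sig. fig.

Hyperfocal distance H = f²/(N·c) + f = 200²/(9 × 0.055) + 200 = 40000/0.495 + 200 ≈ 81008.1 mm ≈ 81.01 m.
Near limit Dn = s·(H − f)/(H + s − 2f) = 9900 × (81008.1 − 200) / (81008.1 + 9900 − 2 × 200) = 9900 × 80808.1 / 90508.1 ≈ 8839.0 mm.
Far limit Df = s·(H − f)/(H − s) = 9900 × (81008.1 − 200) / (81008.1 − 9900) = 9900 × 80808.1 / 71108.1 ≈ 11250.5 mm.
Depth of field = Df − Dn = 11250.5 − 8839.0 ≈ 2411.5 mm ≈ 2.41 m.

2.41 m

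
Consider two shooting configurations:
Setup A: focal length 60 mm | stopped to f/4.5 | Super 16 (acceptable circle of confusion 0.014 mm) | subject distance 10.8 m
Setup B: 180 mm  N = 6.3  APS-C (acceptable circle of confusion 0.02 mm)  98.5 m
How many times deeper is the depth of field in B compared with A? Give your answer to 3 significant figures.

Setup A: H = 60²/(4.5×0.014) + 60 ≈ 57202.9 mm; DoF = Df − Dn = 13299.7 − 9091.3 ≈ 4208.4 mm.
Setup B: H = 180²/(6.3×0.02) + 180 ≈ 257322.9 mm; DoF = Df − Dn = 159477 − 71255 ≈ 88222 mm.
Ratio = 88222 / 4208.4 ≈ 21.0.

21.0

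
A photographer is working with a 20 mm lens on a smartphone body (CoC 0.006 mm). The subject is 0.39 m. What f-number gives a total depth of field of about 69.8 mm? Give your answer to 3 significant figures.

f/16

Write h = H − f = f²/(N·c). The thin-lens limits are Dn = s·h/(h + (s−f)) and Df = s·h/(h − (s−f)), so DoF = Df − Dn = 2·s·(s−f)·h / (h² − (s−f)²).
That is a quadratic in h: DoF·h² − 2·s·(s−f)·h − DoF·(s−f)² = 0 ⇒ h = (s−f)·(s + √(s² + DoF²)) / DoF = 370 × (390 + √(390² + 69.8²)) / 69.8 = 370 × (390 + 396.197) / 69.8 ≈ 4167.5 mm.
Then N = f²/(c·h) = 20² / (0.006 × 4167.5) = 400 / 25.005 ≈ 16.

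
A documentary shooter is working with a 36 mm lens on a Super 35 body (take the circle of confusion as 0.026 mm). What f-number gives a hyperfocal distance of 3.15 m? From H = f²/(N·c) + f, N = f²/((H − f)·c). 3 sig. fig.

Rearrange H = f²/(N·c) + f for N: N = f² / ((H − f)·c).
N = 36² / ((3150 − 36) × 0.026) = 1296 / 80.96 ≈ 16.

f/16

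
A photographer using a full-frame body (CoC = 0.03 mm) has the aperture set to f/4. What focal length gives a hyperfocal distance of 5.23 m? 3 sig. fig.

25.0 mm

From H = f²/(N·c) + f, with f ≪ H: f ≈ √(H·N·c) = √(5230 × 4 × 0.03) = √627.60 ≈ 25.05 mm.
Exact: f² + N·c·f − N·c·H = 0 ⇒ f = (−N·c + √((N·c)² + 4·N·c·H))/2 = (−0.12 + √2510.4)/2 ≈ 24.992 mm ≈ 25.0 mm.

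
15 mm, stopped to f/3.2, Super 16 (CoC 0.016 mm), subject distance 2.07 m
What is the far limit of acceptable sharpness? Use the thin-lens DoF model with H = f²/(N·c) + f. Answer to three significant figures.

Hyperfocal distance H = f²/(N·c) + f = 15²/(3.2 × 0.016) + 15 = 225/0.0512 + 15 ≈ 4409.5 mm ≈ 4.410 m.
Far limit Df = s·(H − f)/(H − s) = 2070 × (4409.5 − 15) / (4409.5 − 2070) = 2070 × 4394.5 / 2339.5 ≈ 3888.2 mm ≈ 3.89 m.

3.89 m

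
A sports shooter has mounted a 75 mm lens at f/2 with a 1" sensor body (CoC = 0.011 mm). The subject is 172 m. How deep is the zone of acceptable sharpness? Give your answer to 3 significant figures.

Hyperfocal distance H = f²/(N·c) + f = 75²/(2 × 0.011) + 75 = 5625/0.022 + 75 ≈ 255756.8 mm ≈ 255.8 m.
Near limit Dn = s·(H − f)/(H + s − 2f) = 172000 × (255756.8 − 75) / (255756.8 + 172000 − 2 × 75) = 172000 × 255681.8 / 427606.8 ≈ 102845 mm.
Far limit Df = s·(H − f)/(H − s) = 172000 × (255756.8 − 75) / (255756.8 − 172000) = 172000 × 255681.8 / 83756.8 ≈ 525059 mm.
Depth of field = Df − Dn = 525059 − 102845 ≈ 422214 mm ≈ 422 m.

422 m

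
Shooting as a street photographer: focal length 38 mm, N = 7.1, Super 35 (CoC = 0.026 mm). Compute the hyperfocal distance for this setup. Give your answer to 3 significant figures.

Hyperfocal distance H = f²/(N·c) + f = 38²/(7.1 × 0.026) + 38 = 1444/0.1846 + 38 ≈ 7860.3 mm ≈ 7.86 m.

7.86 m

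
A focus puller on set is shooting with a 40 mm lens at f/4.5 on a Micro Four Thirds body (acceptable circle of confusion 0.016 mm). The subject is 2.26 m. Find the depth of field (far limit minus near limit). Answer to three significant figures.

Hyperfocal distance H = f²/(N·c) + f = 40²/(4.5 × 0.016) + 40 = 1600/0.072 + 40 ≈ 22262.2 mm ≈ 22.26 m.
Near limit Dn = s·(H − f)/(H + s − 2f) = 2260 × (22262.2 − 40) / (22262.2 + 2260 − 2 × 40) = 2260 × 22222.2 / 24442.2 ≈ 2054.73 mm.
Far limit Df = s·(H − f)/(H − s) = 2260 × (22262.2 − 40) / (22262.2 − 2260) = 2260 × 22222.2 / 20002.2 ≈ 2510.83 mm.
Depth of field = Df − Dn = 2510.83 − 2054.73 ≈ 456.10 mm.

456 mm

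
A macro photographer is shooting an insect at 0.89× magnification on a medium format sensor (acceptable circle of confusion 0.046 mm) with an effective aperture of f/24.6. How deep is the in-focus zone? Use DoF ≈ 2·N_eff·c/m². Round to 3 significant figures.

At magnification m, DoF ≈ 2·N_eff·c/m² = 2 × 24.6 × 0.046 / 0.89² = 2.263 / 0.7921 ≈ 2.86 mm.

2.86 mm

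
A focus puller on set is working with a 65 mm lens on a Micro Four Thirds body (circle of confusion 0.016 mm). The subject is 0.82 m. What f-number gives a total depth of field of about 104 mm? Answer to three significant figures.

f/22.1

Write h = H − f = f²/(N·c). The thin-lens limits are Dn = s·h/(h + (s−f)) and Df = s·h/(h − (s−f)), so DoF = Df − Dn = 2·s·(s−f)·h / (h² − (s−f)²).
That is a quadratic in h: DoF·h² − 2·s·(s−f)·h − DoF·(s−f)² = 0 ⇒ h = (s−f)·(s + √(s² + DoF²)) / DoF = 755 × (820 + √(820² + 104²)) / 104 = 755 × (820 + 826.569) / 104 ≈ 11953 mm.
Then N = f²/(c·h) = 65² / (0.016 × 11953) = 4225 / 191.26 ≈ 22.1.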